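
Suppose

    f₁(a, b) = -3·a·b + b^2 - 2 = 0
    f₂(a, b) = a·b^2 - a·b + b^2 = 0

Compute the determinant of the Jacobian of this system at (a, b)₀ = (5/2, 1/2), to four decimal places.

-3.1250

J = [[-3·b, -3·a + 2·b], [b^2 - b, 2·a·b - a + 2·b]].
At the point, J = [[-1.5000, -6.5000], [-0.2500, 1.0000]].
det J = -3.1250.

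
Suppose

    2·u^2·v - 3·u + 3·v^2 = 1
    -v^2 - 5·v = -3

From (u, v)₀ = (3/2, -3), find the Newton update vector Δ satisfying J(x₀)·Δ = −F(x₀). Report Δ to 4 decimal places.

(6.1667, -9.0000)

At (3/2, -3): F = (8.0000, 9.0000).
Jacobian J = [[4·u·v - 3, 2·u^2 + 6·v], [0, -2·v - 5]].
At the point, J = [[-21.0000, -13.5000], [0.0000, 1.0000]] (det J = -21.0000).
Solving J·Δ = −F gives Δ = (6.1667, -9.0000).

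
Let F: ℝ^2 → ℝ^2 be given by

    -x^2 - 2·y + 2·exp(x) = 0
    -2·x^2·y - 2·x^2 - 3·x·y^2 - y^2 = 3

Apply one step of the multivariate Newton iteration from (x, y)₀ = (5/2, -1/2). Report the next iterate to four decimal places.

At (5/2, -1/2): F = (19.114988, -11.3750).
Jacobian J = [[-2·x + 2·exp(x), -2], [-4·x·y - 4·x - 3·y^2, -2·x^2 - 6·x·y - 2·y]].
At the point, J = [[19.364988, -2.0000], [-5.7500, -4.0000]] (det J = -88.959952).
Solving J·Δ = −F gives Δ = (-1.1152, -1.2406).
Then the next iterate is (x, y)₁ = (1.3848, -1.7406).

(1.3848, -1.7406)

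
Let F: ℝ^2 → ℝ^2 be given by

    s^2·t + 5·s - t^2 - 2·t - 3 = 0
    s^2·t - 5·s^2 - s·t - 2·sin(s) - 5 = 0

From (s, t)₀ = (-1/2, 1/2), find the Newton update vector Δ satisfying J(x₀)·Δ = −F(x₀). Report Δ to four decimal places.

(1.9363, 0.7594)

At (-1/2, 1/2): F = (-6.6250, -4.916149).
Jacobian J = [[2·s·t + 5, s^2 - 2·t - 2], [2·s·t - 10·s - t - 2·cos(s), s^2 - s]].
At the point, J = [[4.5000, -2.7500], [2.244835, 0.7500]] (det J = 9.548296).
Solving J·Δ = −F gives Δ = (1.9363, 0.7594).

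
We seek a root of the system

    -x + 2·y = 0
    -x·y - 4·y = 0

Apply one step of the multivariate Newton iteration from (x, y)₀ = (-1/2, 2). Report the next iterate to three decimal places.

(-0.267, -0.133)

At (-1/2, 2): F = (4.500, -7.000).
Jacobian J = [[-1, 2], [-y, -x - 4]].
At the point, J = [[-1.000, 2.000], [-2.000, -3.500]] (det J = 7.500).
Solving J·Δ = −F gives Δ = (0.233, -2.133).
Then the next iterate is (x, y)₁ = (-0.267, -0.133).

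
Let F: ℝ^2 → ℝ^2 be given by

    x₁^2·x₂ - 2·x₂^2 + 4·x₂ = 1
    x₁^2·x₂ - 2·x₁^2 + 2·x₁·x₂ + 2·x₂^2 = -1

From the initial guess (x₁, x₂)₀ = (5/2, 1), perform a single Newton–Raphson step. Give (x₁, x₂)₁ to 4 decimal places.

At (5/2, 1): F = (7.2500, 1.7500).
Jacobian J = [[2·x₁·x₂, x₁^2 - 4·x₂ + 4], [2·x₁·x₂ - 4·x₁ + 2·x₂, x₁^2 + 2·x₁ + 4·x₂]].
At the point, J = [[5.0000, 6.2500], [-3.0000, 15.2500]] (det J = 95.0000).
Solving J·Δ = −F gives Δ = (-1.0487, -0.3211).
Then the next iterate is (x₁, x₂)₁ = (1.4513, 0.6789).

(1.4513, 0.6789)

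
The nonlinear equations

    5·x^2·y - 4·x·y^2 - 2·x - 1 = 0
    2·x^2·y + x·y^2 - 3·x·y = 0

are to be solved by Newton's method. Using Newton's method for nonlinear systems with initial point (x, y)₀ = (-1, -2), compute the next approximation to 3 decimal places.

(-0.579, -1.287)

At (-1, -2): F = (7.000, -14.000).
Jacobian J = [[10·x·y - 4·y^2 - 2, 5·x^2 - 8·x·y], [4·x·y + y^2 - 3·y, 2·x^2 + 2·x·y - 3·x]].
At the point, J = [[2.000, -11.000], [18.000, 9.000]] (det J = 216.000).
Solving J·Δ = −F gives Δ = (0.421, 0.713).
Then the next iterate is (x, y)₁ = (-0.579, -1.287).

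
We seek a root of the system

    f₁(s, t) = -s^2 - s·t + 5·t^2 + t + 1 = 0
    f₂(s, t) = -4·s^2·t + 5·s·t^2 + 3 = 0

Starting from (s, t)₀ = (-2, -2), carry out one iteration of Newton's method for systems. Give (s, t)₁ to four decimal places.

(0.9833, -0.3000)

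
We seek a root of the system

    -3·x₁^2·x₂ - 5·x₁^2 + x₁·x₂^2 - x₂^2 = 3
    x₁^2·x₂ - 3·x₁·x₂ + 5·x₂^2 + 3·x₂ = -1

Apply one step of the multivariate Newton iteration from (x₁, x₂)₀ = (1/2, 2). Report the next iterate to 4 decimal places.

(-0.1198, 0.7596)

At (1/2, 2): F = (-7.7500, 24.5000).
Jacobian J = [[-6·x₁·x₂ - 10·x₁ + x₂^2, -3·x₁^2 + 2·x₁·x₂ - 2·x₂], [2·x₁·x₂ - 3·x₂, x₁^2 - 3·x₁ + 10·x₂ + 3]].
At the point, J = [[-7.0000, -2.7500], [-4.0000, 21.7500]] (det J = -163.2500).
Solving J·Δ = −F gives Δ = (-0.6198, -1.2404).
Then the next iterate is (x₁, x₂)₁ = (-0.1198, 0.7596).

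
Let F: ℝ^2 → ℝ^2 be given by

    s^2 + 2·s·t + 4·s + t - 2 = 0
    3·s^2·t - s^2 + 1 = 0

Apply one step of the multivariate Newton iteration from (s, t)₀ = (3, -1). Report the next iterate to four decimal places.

At (3, -1): F = (12.0000, -35.0000).
Jacobian J = [[2·s + 2·t + 4, 2·s + 1], [6·s·t - 2·s, 3·s^2]].
At the point, J = [[8.0000, 7.0000], [-24.0000, 27.0000]] (det J = 384.0000).
Solving J·Δ = −F gives Δ = (-1.4818, -0.0208).
Then the next iterate is (s, t)₁ = (1.5182, -1.0208).

(1.5182, -1.0208)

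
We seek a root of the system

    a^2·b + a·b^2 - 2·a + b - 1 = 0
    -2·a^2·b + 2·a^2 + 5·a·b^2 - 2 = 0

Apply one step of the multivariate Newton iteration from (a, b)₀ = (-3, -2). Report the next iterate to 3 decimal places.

At (-3, -2): F = (-27.000, -8.000).
Jacobian J = [[2·a·b + b^2 - 2, a^2 + 2·a·b + 1], [-4·a·b + 4·a + 5·b^2, -2·a^2 + 10·a·b]].
At the point, J = [[14.000, 22.000], [-16.000, 42.000]] (det J = 940.000).
Solving J·Δ = −F gives Δ = (1.019, 0.579).
Then the next iterate is (a, b)₁ = (-1.981, -1.421).

(-1.981, -1.421)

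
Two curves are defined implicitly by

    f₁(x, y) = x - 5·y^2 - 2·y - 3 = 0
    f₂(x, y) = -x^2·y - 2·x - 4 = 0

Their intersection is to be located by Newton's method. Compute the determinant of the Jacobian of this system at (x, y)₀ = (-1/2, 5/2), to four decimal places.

J = [[1, -10·y - 2], [-2·x·y - 2, -x^2]].
At the point, J = [[1.0000, -27.0000], [0.5000, -0.2500]].
det J = 13.2500.

13.2500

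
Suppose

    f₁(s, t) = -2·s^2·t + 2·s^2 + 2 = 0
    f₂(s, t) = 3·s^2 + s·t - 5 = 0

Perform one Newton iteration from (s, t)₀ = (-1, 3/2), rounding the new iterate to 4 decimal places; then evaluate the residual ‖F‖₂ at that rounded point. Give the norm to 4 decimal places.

1.7916

At (-1, 3/2): F = (1.0000, -3.5000).
Jacobian J = [[-4·s·t + 4·s, -2·s^2], [6·s + t, s]].
At the point, J = [[2.0000, -2.0000], [-4.5000, -1.0000]] (det J = -11.0000).
Solving J·Δ = −F gives Δ = (-0.7273, -0.2273).
Then the next iterate is (s, t)₁ = (-1.7273, 1.2727).
Re-evaluating at (-1.7273, 1.2727): F = (0.372763, 1.752361), so ‖F‖₂ = 1.7916.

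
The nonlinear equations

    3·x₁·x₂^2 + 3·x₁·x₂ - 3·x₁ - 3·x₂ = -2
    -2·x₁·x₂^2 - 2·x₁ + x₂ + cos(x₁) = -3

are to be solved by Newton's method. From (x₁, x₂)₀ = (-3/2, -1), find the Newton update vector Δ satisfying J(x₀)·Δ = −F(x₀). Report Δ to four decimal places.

At (-3/2, -1): F = (9.5000, 8.070737).
Jacobian J = [[3·x₂^2 + 3·x₂ - 3, 6·x₁·x₂ + 3·x₁ - 3], [-2·x₂^2 - sin(x₁) - 2, -4·x₁·x₂ + 1]].
At the point, J = [[-3.0000, 1.5000], [-3.002505, -5.0000]] (det J = 19.503758).
Solving J·Δ = −F gives Δ = (3.0561, -0.2211).

(3.0561, -0.2211)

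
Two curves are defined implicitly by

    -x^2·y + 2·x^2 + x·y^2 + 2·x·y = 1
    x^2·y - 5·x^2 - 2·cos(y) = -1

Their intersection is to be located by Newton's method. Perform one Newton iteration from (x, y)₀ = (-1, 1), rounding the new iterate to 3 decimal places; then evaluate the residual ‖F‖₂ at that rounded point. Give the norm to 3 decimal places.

At (-1, 1): F = (-3.000, -4.08060).
Jacobian J = [[-2·x·y + 4·x + y^2 + 2·y, -x^2 + 2·x·y + 2·x], [2·x·y - 10·x, x^2 + 2·sin(y)]].
At the point, J = [[1.000, -5.000], [8.000, 2.68294]] (det J = 42.68294).
Solving J·Δ = −F gives Δ = (0.667, -0.467).
Then the next iterate is (x, y)₁ = (-0.333, 0.533).
Re-evaluating at (-0.333, 0.533): F = (-1.28691, -1.21791), so ‖F‖₂ = 1.772.

1.772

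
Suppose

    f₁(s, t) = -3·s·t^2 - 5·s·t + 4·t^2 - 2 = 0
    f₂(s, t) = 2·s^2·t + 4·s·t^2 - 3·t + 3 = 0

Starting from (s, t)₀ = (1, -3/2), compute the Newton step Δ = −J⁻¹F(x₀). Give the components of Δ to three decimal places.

At (1, -3/2): F = (7.750, 13.500).
Jacobian J = [[-3·t^2 - 5·t, -6·s·t - 5·s + 8·t], [4·s·t + 4·t^2, 2·s^2 + 8·s·t - 3]].
At the point, J = [[0.750, -8.000], [3.000, -13.000]] (det J = 14.250).
Solving J·Δ = −F gives Δ = (-0.509, 0.921).

(-0.509, 0.921)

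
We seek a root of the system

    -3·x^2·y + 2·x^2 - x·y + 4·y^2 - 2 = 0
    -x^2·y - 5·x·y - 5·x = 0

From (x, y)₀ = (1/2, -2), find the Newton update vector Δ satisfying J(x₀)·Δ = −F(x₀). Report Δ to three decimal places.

At (1/2, -2): F = (17.000, 3.000).
Jacobian J = [[-6·x·y + 4·x - y, -3·x^2 - x + 8·y], [-2·x·y - 5·y - 5, -x^2 - 5·x]].
At the point, J = [[10.000, -17.250], [7.000, -2.750]] (det J = 93.250).
Solving J·Δ = −F gives Δ = (-0.054, 0.954).

(-0.054, 0.954)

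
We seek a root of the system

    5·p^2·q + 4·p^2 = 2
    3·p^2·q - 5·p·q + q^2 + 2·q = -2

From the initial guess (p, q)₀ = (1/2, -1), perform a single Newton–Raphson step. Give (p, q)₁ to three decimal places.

At (1/2, -1): F = (-2.250, 2.750).
Jacobian J = [[10·p·q + 8·p, 5·p^2], [6·p·q - 5·q, 3·p^2 - 5·p + 2·q + 2]].
At the point, J = [[-1.000, 1.250], [2.000, -1.750]] (det J = -0.750).
Solving J·Δ = −F gives Δ = (0.667, 2.333).
Then the next iterate is (p, q)₁ = (1.167, 1.333).

(1.167, 1.333)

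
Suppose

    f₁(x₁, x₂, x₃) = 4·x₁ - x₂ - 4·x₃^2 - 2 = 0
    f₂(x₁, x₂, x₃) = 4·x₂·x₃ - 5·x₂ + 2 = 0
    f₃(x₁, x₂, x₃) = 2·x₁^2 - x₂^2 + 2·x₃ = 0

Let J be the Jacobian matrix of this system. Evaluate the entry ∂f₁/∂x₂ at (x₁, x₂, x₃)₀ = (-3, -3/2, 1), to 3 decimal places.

-1.000

∂f₁/∂x₂ = -1.
At (-3, -3/2, 1) this is -1.000.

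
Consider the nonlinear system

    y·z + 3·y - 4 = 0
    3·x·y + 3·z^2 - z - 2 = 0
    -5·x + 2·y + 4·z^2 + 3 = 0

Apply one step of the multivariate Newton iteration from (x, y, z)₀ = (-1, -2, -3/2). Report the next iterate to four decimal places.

(22.5000, -10.9286, -11.6964)

At (-1, -2, -3/2): F = (-7.0000, 12.2500, 13.0000).
Jacobian J = [[0, z + 3, y], [3·y, 3·x, 6·z - 1], [-5, 2, 8·z]].
At the point, J = [[0.0000, 1.5000, -2.0000], [-6.0000, -3.0000, -10.0000], [-5.0000, 2.0000, -12.0000]] (det J = 21.0000).
Solving J·Δ = −F gives Δ = (23.5000, -8.9286, -10.1964).
Then the next iterate is (x, y, z)₁ = (22.5000, -10.9286, -11.6964).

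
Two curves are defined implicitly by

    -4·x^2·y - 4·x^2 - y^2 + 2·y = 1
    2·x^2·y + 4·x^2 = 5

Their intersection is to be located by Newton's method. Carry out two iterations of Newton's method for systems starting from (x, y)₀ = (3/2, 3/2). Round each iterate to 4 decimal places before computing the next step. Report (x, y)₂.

(2.3825, -2.6798)

At (3/2, 3/2): F = (-22.7500, 10.7500).
Jacobian J = [[-8·x·y - 8·x, -4·x^2 - 2·y + 2], [4·x·y + 8·x, 2·x^2]].
At the point, J = [[-30.0000, -10.0000], [21.0000, 4.5000]] (det J = 75.0000).
Solving J·Δ = −F gives Δ = (-0.0683, -2.0700).
Then the next iterate is (x, y)₁ = (1.4317, -0.5700).
Round to (1.4317, -0.5700) and repeat: F = (-5.990496, 0.862328), J = [[-4.925048, -5.059060], [8.189324, 4.099530]].
Δ = (0.9508, -2.1098), so (x, y)₂ = (2.3825, -2.6798).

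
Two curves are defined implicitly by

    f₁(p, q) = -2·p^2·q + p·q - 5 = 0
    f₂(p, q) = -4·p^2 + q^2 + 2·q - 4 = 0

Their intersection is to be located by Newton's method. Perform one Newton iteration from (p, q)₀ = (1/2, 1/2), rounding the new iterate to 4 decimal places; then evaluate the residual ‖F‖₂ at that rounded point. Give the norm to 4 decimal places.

2210.4681

At (1/2, 1/2): F = (-5.0000, -3.7500).
Jacobian J = [[-4·p·q + q, -2·p^2 + p], [-8·p, 2·q + 2]].
At the point, J = [[-0.5000, 0.0000], [-4.0000, 3.0000]] (det J = -1.5000).
Solving J·Δ = −F gives Δ = (-10.0000, -12.0833).
Then the next iterate is (p, q)₁ = (-9.5000, -11.5833).
Re-evaluating at (-9.5000, -11.5833): F = (2195.8270, -253.993761), so ‖F‖₂ = 2210.4681.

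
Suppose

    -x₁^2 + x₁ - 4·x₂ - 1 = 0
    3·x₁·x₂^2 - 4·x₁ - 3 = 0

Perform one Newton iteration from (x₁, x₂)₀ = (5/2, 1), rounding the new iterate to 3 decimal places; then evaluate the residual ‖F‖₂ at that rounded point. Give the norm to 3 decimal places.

6.453

At (5/2, 1): F = (-8.750, -5.500).
Jacobian J = [[-2·x₁ + 1, -4], [3·x₂^2 - 4, 6·x₁·x₂]].
At the point, J = [[-4.000, -4.000], [-1.000, 15.000]] (det J = -64.000).
Solving J·Δ = −F gives Δ = (-2.395, 0.207).
Then the next iterate is (x₁, x₂)₁ = (0.105, 1.207).
Re-evaluating at (0.105, 1.207): F = (-5.73402, -2.96109), so ‖F‖₂ = 6.453.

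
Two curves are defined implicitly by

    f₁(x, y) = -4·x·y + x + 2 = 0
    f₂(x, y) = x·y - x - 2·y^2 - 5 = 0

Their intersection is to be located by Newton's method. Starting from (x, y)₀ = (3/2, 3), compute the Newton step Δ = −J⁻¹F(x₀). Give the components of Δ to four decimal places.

At (3/2, 3): F = (-14.5000, -20.0000).
Jacobian J = [[-4·y + 1, -4·x], [y - 1, x - 4·y]].
At the point, J = [[-11.0000, -6.0000], [2.0000, -10.5000]] (det J = 127.5000).
Solving J·Δ = −F gives Δ = (-0.2529, -1.9529).

(-0.2529, -1.9529)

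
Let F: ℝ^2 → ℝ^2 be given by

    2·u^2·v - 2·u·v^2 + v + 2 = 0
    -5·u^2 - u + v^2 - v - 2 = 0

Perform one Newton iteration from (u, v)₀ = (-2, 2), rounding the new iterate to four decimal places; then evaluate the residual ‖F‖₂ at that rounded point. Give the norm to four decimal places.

At (-2, 2): F = (36.0000, -18.0000).
Jacobian J = [[4·u·v - 2·v^2, 2·u^2 - 4·u·v + 1], [-10·u - 1, 2·v - 1]].
At the point, J = [[-24.0000, 25.0000], [19.0000, 3.0000]] (det J = -547.0000).
Solving J·Δ = −F gives Δ = (1.0201, -0.4607).
Then the next iterate is (u, v)₁ = (-0.9799, 1.5393).
Re-evaluating at (-0.9799, 1.5393): F = (11.139021, -4.990976), so ‖F‖₂ = 12.2060.

12.2060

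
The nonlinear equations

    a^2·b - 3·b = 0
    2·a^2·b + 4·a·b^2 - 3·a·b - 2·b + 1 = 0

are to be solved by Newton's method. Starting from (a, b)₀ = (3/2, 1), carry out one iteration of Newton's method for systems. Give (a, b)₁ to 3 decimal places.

(1.606, 0.426)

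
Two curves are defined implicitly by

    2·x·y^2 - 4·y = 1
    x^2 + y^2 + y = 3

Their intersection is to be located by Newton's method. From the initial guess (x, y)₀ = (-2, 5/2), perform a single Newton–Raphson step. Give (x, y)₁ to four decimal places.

(-1.1429, 1.4464)

At (-2, 5/2): F = (-36.0000, 9.7500).
Jacobian J = [[2·y^2, 4·x·y - 4], [2·x, 2·y + 1]].
At the point, J = [[12.5000, -24.0000], [-4.0000, 6.0000]] (det J = -21.0000).
Solving J·Δ = −F gives Δ = (0.8571, -1.0536).
Then the next iterate is (x, y)₁ = (-1.1429, 1.4464).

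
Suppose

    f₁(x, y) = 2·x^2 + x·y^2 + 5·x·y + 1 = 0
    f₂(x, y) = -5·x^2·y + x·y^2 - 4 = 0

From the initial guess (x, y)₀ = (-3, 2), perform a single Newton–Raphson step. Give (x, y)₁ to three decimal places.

(-2.039, 1.219)

At (-3, 2): F = (-23.000, -106.000).
Jacobian J = [[4·x + y^2 + 5·y, 2·x·y + 5·x], [-10·x·y + y^2, -5·x^2 + 2·x·y]].
At the point, J = [[2.000, -27.000], [64.000, -57.000]] (det J = 1614.000).
Solving J·Δ = −F gives Δ = (0.961, -0.781).
Then the next iterate is (x, y)₁ = (-2.039, 1.219).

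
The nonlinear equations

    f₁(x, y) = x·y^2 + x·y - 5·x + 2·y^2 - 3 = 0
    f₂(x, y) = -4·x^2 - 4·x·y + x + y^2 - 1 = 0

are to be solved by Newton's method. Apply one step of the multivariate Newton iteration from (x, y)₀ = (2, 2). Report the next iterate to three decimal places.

(0.883, 1.673)

At (2, 2): F = (7.000, -27.000).
Jacobian J = [[y^2 + y - 5, 2·x·y + x + 4·y], [-8·x - 4·y + 1, -4·x + 2·y]].
At the point, J = [[1.000, 18.000], [-23.000, -4.000]] (det J = 410.000).
Solving J·Δ = −F gives Δ = (-1.117, -0.327).
Then the next iterate is (x, y)₁ = (0.883, 1.673).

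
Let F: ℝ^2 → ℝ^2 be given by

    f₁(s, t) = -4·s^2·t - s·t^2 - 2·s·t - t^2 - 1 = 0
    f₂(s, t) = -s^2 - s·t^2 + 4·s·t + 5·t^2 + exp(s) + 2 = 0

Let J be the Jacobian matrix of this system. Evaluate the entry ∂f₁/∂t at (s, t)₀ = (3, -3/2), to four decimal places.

∂f₁/∂t = -4·s^2 - 2·s·t - 2·s - 2·t.
At (3, -3/2) this is -30.0000.

-30.0000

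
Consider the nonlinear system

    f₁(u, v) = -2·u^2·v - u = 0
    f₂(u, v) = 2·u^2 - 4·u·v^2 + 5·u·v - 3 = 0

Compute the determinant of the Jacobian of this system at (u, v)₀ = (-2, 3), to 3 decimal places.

J = [[-4·u·v - 1, -2·u^2], [4·u - 4·v^2 + 5·v, -8·u·v + 5·u]].
At the point, J = [[23.000, -8.000], [-29.000, 38.000]].
det J = 642.000.

642.000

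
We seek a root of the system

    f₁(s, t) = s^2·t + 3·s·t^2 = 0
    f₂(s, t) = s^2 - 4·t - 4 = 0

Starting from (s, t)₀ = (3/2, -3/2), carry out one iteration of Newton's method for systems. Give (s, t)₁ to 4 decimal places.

At (3/2, -3/2): F = (6.7500, 4.2500).
Jacobian J = [[2·s·t + 3·t^2, s^2 + 6·s·t], [2·s, -4]].
At the point, J = [[2.2500, -11.2500], [3.0000, -4.0000]] (det J = 24.7500).
Solving J·Δ = −F gives Δ = (-0.8409, 0.4318).
Then the next iterate is (s, t)₁ = (0.6591, -1.0682).

(0.6591, -1.0682)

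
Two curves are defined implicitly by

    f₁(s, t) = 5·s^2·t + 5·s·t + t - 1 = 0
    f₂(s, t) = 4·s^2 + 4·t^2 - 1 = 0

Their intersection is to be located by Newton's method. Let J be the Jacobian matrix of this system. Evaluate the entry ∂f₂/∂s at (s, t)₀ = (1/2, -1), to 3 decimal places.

4.000

∂f₂/∂s = 8·s.
At (1/2, -1) this is 4.000.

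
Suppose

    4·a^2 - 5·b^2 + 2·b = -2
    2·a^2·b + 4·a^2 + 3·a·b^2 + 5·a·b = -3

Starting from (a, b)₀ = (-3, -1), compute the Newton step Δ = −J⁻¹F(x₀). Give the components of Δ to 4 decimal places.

(0.9732, -0.6369)

At (-3, -1): F = (31.0000, 27.0000).
Jacobian J = [[8·a, -10·b + 2], [4·a·b + 8·a + 3·b^2 + 5·b, 2·a^2 + 6·a·b + 5·a]].
At the point, J = [[-24.0000, 12.0000], [-14.0000, 21.0000]] (det J = -336.0000).
Solving J·Δ = −F gives Δ = (0.9732, -0.6369).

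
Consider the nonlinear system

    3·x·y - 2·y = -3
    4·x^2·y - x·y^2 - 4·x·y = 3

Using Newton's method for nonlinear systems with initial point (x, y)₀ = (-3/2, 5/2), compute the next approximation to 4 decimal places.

At (-3/2, 5/2): F = (-13.2500, 43.8750).
Jacobian J = [[3·y, 3·x - 2], [8·x·y - y^2 - 4·y, 4·x^2 - 2·x·y - 4·x]].
At the point, J = [[7.5000, -6.5000], [-46.2500, 22.5000]] (det J = -131.8750).
Solving J·Δ = −F gives Δ = (-0.0981, -2.1517).
Then the next iterate is (x, y)₁ = (-1.5981, 0.3483).

(-1.5981, 0.3483)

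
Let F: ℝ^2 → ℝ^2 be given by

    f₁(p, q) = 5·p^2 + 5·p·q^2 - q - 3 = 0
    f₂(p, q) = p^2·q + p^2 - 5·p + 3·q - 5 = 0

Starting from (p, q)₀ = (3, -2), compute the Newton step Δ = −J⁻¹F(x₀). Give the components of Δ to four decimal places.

(-12.4930, -8.5352)

At (3, -2): F = (104.0000, -35.0000).
Jacobian J = [[10·p + 5·q^2, 10·p·q - 1], [2·p·q + 2·p - 5, p^2 + 3]].
At the point, J = [[50.0000, -61.0000], [-11.0000, 12.0000]] (det J = -71.0000).
Solving J·Δ = −F gives Δ = (-12.4930, -8.5352).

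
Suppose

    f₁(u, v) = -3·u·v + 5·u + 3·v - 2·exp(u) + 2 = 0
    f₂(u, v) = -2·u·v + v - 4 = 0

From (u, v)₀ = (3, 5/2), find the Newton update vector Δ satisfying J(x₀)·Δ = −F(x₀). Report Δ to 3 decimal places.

At (3, 5/2): F = (-38.17107, -16.500).
Jacobian J = [[-3·v - 2·exp(u) + 5, -3·u + 3], [-2·v, -2·u + 1]].
At the point, J = [[-42.67107, -6.000], [-5.000, -5.000]] (det J = 183.35537).
Solving J·Δ = −F gives Δ = (-0.501, -2.799).

(-0.501, -2.799)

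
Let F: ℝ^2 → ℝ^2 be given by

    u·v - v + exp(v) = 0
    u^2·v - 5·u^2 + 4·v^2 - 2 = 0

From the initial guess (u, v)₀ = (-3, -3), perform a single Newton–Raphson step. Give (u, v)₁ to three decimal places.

At (-3, -3): F = (12.04979, -38.000).
Jacobian J = [[v, u + exp(v) - 1], [2·u·v - 10·u, u^2 + 8·v]].
At the point, J = [[-3.000, -3.95021], [48.000, -15.000]] (det J = 234.61022).
Solving J·Δ = −F gives Δ = (1.410, 1.979).
Then the next iterate is (u, v)₁ = (-1.590, -1.021).

(-1.590, -1.021)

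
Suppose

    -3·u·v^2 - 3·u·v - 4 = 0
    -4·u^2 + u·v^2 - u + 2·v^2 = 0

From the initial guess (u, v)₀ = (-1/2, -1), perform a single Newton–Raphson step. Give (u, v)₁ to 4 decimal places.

(-2.7500, -3.6667)

At (-1/2, -1): F = (-4.0000, 1.0000).
Jacobian J = [[-3·v^2 - 3·v, -6·u·v - 3·u], [-8·u + v^2 - 1, 2·u·v + 4·v]].
At the point, J = [[0.0000, -1.5000], [4.0000, -3.0000]] (det J = 6.0000).
Solving J·Δ = −F gives Δ = (-2.2500, -2.6667).
Then the next iterate is (u, v)₁ = (-2.7500, -3.6667).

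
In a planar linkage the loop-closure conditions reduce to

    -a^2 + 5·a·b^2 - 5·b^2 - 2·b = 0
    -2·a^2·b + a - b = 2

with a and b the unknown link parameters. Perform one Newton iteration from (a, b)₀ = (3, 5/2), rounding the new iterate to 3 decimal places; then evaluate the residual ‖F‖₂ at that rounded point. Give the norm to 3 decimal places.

15.459

At (3, 5/2): F = (48.500, -46.500).
Jacobian J = [[-2·a + 5·b^2, 10·a·b - 10·b - 2], [-4·a·b + 1, -2·a^2 - 1]].
At the point, J = [[25.250, 48.000], [-29.000, -19.000]] (det J = 912.250).
Solving J·Δ = −F gives Δ = (-1.437, -0.255).
Then the next iterate is (a, b)₁ = (1.563, 2.245).
Re-evaluating at (1.563, 2.245): F = (7.25470, -13.65093), so ‖F‖₂ = 15.459.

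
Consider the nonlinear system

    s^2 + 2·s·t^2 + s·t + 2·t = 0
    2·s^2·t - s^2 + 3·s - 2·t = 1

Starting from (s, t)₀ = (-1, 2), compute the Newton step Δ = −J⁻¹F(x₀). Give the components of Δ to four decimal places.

(-1.6667, -2.6190)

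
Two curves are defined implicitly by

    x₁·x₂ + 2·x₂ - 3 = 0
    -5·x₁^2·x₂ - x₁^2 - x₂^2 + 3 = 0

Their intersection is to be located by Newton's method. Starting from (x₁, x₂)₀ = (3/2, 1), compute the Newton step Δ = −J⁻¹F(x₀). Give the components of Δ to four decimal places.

At (3/2, 1): F = (0.5000, -11.5000).
Jacobian J = [[x₂, x₁ + 2], [-10·x₁·x₂ - 2·x₁, -5·x₁^2 - 2·x₂]].
At the point, J = [[1.0000, 3.5000], [-18.0000, -13.2500]] (det J = 49.7500).
Solving J·Δ = −F gives Δ = (-0.6759, 0.0503).

(-0.6759, 0.0503)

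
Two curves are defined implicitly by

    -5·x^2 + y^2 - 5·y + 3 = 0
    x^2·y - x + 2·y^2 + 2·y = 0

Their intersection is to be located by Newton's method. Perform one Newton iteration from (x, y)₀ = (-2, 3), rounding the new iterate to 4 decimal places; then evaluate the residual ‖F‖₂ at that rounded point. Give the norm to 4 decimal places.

13.0084

At (-2, 3): F = (-23.0000, 38.0000).
Jacobian J = [[-10·x, 2·y - 5], [2·x·y - 1, x^2 + 4·y + 2]].
At the point, J = [[20.0000, 1.0000], [-13.0000, 18.0000]] (det J = 373.0000).
Solving J·Δ = −F gives Δ = (1.2118, -1.2359).
Then the next iterate is (x, y)₁ = (-0.7882, 1.7641).
Re-evaluating at (-0.7882, 1.7641): F = (-5.814747, 11.636461), so ‖F‖₂ = 13.0084.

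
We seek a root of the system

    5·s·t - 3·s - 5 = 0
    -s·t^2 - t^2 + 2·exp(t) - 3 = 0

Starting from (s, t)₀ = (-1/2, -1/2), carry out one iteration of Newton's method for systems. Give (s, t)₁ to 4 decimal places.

(-1.3594, 0.4907)

At (-1/2, -1/2): F = (-2.2500, -1.911939).
Jacobian J = [[5·t - 3, 5·s], [-t^2, -2·s·t - 2·t + 2·exp(t)]].
At the point, J = [[-5.5000, -2.5000], [-0.2500, 1.713061]] (det J = -10.046837).
Solving J·Δ = −F gives Δ = (-0.8594, 0.9907).
Then the next iterate is (s, t)₁ = (-1.3594, 0.4907).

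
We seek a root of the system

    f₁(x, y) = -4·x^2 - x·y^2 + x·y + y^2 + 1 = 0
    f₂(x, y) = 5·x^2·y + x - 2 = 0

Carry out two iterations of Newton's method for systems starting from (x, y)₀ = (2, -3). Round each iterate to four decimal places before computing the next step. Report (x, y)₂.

At (2, -3): F = (-30.0000, -60.0000).
Jacobian J = [[-8·x - y^2 + y, -2·x·y + x + 2·y], [10·x·y + 1, 5·x^2]].
At the point, J = [[-28.0000, 8.0000], [-59.0000, 20.0000]] (det J = -88.0000).
Solving J·Δ = −F gives Δ = (-1.3636, -1.0227).
Then the next iterate is (x, y)₁ = (0.6364, -4.0227).
Round to (0.6364, -4.0227) and repeat: F = (2.703751, -9.509667), J = [[-25.296015, -2.288907], [-24.600463, 2.025025]].
Δ = (-0.1515, 2.8556), so (x, y)₂ = (0.4849, -1.1671).

(0.4849, -1.1671)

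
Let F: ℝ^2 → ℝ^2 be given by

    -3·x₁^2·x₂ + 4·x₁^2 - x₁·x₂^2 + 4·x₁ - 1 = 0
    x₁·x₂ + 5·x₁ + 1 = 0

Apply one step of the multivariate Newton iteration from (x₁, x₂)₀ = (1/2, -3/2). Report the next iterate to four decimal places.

(0.9250, -9.9750)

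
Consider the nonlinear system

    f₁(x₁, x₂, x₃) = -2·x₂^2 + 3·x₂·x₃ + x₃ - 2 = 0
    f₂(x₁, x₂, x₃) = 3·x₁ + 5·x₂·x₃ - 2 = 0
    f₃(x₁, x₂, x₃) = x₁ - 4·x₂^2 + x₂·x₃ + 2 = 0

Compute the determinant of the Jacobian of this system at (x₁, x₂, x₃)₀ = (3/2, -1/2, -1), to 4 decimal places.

-6.0000

J = [[0, -4·x₂ + 3·x₃, 3·x₂ + 1], [3, 5·x₃, 5·x₂], [1, -8·x₂ + x₃, x₂]].
At the point, J = [[0.0000, -1.0000, -0.5000], [3.0000, -5.0000, -2.5000], [1.0000, 3.0000, -0.5000]].
det J = -6.0000.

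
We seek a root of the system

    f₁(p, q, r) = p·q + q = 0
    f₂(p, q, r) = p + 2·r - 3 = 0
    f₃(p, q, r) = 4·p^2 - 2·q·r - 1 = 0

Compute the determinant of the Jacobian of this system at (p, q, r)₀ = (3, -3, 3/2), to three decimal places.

150.000

J = [[q, p + 1, 0], [1, 0, 2], [8·p, -2·r, -2·q]].
At the point, J = [[-3.000, 4.000, 0.000], [1.000, 0.000, 2.000], [24.000, -3.000, 6.000]].
det J = 150.000.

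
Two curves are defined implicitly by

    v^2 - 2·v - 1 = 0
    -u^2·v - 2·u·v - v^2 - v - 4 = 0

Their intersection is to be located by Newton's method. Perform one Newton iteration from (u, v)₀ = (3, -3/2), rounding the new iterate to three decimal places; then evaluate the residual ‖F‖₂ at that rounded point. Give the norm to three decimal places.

3.357

At (3, -3/2): F = (4.250, 17.750).
Jacobian J = [[0, 2·v - 2], [-2·u·v - 2·v, -u^2 - 2·u - 2·v - 1]].
At the point, J = [[0.000, -5.000], [12.000, -13.000]] (det J = 60.000).
Solving J·Δ = −F gives Δ = (-0.558, 0.850).
Then the next iterate is (u, v)₁ = (2.442, -0.650).
Re-evaluating at (2.442, -0.650): F = (0.72250, 3.27829), so ‖F‖₂ = 3.357.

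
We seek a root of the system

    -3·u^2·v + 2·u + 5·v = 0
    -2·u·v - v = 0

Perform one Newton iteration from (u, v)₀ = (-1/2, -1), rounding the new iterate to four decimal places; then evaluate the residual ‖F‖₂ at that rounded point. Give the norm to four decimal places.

At (-1/2, -1): F = (-5.2500, 0.0000).
Jacobian J = [[-6·u·v + 2, -3·u^2 + 5], [-2·v, -2·u - 1]].
At the point, J = [[-1.0000, 4.2500], [2.0000, 0.0000]] (det J = -8.5000).
Solving J·Δ = −F gives Δ = (0.0000, 1.2353).
Then the next iterate is (u, v)₁ = (-0.5000, 0.2353).
Re-evaluating at (-0.5000, 0.2353): F = (0.000025, 0.0000), so ‖F‖₂ = 0.0000.

0.0000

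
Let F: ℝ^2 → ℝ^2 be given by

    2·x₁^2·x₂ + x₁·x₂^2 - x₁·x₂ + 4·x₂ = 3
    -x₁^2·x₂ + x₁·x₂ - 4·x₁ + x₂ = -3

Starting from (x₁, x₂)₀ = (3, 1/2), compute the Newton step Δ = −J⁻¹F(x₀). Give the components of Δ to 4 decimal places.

(-1.8972, 0.1663)

At (3, 1/2): F = (7.2500, -11.5000).
Jacobian J = [[4·x₁·x₂ + x₂^2 - x₂, 2·x₁^2 + 2·x₁·x₂ - x₁ + 4], [-2·x₁·x₂ + x₂ - 4, -x₁^2 + x₁ + 1]].
At the point, J = [[5.7500, 22.0000], [-6.5000, -5.0000]] (det J = 114.2500).
Solving J·Δ = −F gives Δ = (-1.8972, 0.1663).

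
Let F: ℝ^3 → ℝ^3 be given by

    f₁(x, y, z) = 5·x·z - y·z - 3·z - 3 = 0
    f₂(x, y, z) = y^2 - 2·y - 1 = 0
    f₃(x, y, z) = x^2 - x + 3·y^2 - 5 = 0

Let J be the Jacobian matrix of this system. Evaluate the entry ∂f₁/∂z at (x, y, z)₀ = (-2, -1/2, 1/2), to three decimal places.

-12.500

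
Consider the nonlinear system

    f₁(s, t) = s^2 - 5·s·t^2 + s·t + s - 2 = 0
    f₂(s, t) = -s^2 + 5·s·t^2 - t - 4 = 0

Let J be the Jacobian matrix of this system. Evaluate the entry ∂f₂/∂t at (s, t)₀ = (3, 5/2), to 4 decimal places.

74.0000

∂f₂/∂t = 10·s·t - 1.
At (3, 5/2) this is 74.0000.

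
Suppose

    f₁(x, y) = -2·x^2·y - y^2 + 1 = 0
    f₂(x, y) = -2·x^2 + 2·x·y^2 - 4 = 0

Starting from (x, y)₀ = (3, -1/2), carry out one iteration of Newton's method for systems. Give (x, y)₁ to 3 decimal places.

(1.242, -0.547)

At (3, -1/2): F = (9.750, -20.500).
Jacobian J = [[-4·x·y, -2·x^2 - 2·y], [-4·x + 2·y^2, 4·x·y]].
At the point, J = [[6.000, -17.000], [-11.500, -6.000]] (det J = -231.500).
Solving J·Δ = −F gives Δ = (-1.758, -0.047).
Then the next iterate is (x, y)₁ = (1.242, -0.547).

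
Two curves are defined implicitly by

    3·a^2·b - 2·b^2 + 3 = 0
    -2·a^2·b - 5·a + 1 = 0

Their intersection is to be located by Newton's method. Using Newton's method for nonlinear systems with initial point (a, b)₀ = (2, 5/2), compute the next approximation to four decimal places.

(1.4421, 0.6184)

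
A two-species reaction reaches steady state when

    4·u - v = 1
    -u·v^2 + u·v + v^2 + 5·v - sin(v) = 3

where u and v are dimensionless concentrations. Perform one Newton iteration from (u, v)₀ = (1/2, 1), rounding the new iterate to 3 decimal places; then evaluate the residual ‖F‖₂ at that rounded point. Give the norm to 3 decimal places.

0.096

At (1/2, 1): F = (0.000, 2.15853).
Jacobian J = [[4, -1], [-v^2 + v, -2·u·v + u + 2·v - cos(v) + 5]].
At the point, J = [[4.000, -1.000], [0.000, 5.95970]] (det J = 23.83879).
Solving J·Δ = −F gives Δ = (-0.091, -0.362).
Then the next iterate is (u, v)₁ = (0.409, 0.638).
Re-evaluating at (0.409, 0.638): F = (-0.002, 0.09591), so ‖F‖₂ = 0.096.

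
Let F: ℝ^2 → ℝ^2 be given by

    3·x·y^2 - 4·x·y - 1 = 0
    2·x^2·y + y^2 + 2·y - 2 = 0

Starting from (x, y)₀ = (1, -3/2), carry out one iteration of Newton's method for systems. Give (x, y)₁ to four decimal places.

At (1, -3/2): F = (11.7500, -5.7500).
Jacobian J = [[3·y^2 - 4·y, 6·x·y - 4·x], [4·x·y, 2·x^2 + 2·y + 2]].
At the point, J = [[12.7500, -13.0000], [-6.0000, 1.0000]] (det J = -65.2500).
Solving J·Δ = −F gives Δ = (-0.9655, -0.0431).
Then the next iterate is (x, y)₁ = (0.0345, -1.5431).

(0.0345, -1.5431)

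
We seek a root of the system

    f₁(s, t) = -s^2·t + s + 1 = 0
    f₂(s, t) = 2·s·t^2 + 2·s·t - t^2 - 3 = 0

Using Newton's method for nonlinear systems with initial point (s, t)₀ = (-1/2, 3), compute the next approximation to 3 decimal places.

At (-1/2, 3): F = (-0.250, -24.000).
Jacobian J = [[-2·s·t + 1, -s^2], [2·t^2 + 2·t, 4·s·t + 2·s - 2·t]].
At the point, J = [[4.000, -0.250], [24.000, -13.000]] (det J = -46.000).
Solving J·Δ = −F gives Δ = (-0.060, -1.957).
Then the next iterate is (s, t)₁ = (-0.560, 1.043).

(-0.560, 1.043)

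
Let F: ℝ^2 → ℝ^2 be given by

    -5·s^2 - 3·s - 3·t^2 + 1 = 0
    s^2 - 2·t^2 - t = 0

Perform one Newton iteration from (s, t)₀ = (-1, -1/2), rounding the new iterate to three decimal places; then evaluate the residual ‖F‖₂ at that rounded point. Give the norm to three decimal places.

At (-1, -1/2): F = (-1.750, 1.000).
Jacobian J = [[-10·s - 3, -6·t], [2·s, -4·t - 1]].
At the point, J = [[7.000, 3.000], [-2.000, 1.000]] (det J = 13.000).
Solving J·Δ = −F gives Δ = (0.365, -0.269).
Then the next iterate is (s, t)₁ = (-0.635, -0.769).
Re-evaluating at (-0.635, -0.769): F = (-0.88521, -0.01050), so ‖F‖₂ = 0.885.

0.885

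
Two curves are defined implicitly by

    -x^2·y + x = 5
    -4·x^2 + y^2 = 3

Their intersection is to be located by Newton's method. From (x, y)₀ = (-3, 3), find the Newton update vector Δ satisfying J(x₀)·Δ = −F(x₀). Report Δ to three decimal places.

(1.455, -0.818)

At (-3, 3): F = (-35.000, -30.000).
Jacobian J = [[-2·x·y + 1, -x^2], [-8·x, 2·y]].
At the point, J = [[19.000, -9.000], [24.000, 6.000]] (det J = 330.000).
Solving J·Δ = −F gives Δ = (1.455, -0.818).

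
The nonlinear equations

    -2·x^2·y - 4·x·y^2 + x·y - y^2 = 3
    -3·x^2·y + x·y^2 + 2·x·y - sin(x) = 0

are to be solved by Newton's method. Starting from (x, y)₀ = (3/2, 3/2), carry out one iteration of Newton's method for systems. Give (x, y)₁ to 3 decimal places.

At (3/2, 3/2): F = (-23.250, -3.24749).
Jacobian J = [[-4·x·y - 4·y^2 + y, -2·x^2 - 8·x·y + x - 2·y], [-6·x·y + y^2 + 2·y - cos(x), -3·x^2 + 2·x·y + 2·x]].
At the point, J = [[-16.500, -24.000], [-8.32074, 0.750]] (det J = -212.07269).
Solving J·Δ = −F gives Δ = (-0.450, -0.660).
Then the next iterate is (x, y)₁ = (1.050, 0.840).

(1.050, 0.840)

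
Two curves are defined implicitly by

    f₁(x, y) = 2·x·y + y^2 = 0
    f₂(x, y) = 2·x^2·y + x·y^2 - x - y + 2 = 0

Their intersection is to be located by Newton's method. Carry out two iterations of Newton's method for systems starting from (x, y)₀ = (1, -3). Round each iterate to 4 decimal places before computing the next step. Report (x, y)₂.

(-3.3365, 3.2501)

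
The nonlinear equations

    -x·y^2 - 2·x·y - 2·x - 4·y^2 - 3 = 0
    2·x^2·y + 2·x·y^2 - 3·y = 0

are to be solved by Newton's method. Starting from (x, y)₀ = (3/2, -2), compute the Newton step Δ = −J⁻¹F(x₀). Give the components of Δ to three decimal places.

(-0.619, 1.093)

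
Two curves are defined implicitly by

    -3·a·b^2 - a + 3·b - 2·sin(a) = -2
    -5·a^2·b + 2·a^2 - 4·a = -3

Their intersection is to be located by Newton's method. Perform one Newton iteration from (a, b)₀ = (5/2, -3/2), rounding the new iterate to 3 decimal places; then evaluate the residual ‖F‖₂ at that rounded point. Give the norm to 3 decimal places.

16.678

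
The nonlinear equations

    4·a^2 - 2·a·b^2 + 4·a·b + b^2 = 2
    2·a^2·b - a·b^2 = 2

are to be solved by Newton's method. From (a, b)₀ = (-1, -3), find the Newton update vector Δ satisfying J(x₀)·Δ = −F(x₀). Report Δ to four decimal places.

At (-1, -3): F = (41.0000, 1.0000).
Jacobian J = [[8·a - 2·b^2 + 4·b, -4·a·b + 4·a + 2·b], [4·a·b - b^2, 2·a^2 - 2·a·b]].
At the point, J = [[-38.0000, -22.0000], [3.0000, -4.0000]] (det J = 218.0000).
Solving J·Δ = −F gives Δ = (0.6514, 0.7385).

(0.6514, 0.7385)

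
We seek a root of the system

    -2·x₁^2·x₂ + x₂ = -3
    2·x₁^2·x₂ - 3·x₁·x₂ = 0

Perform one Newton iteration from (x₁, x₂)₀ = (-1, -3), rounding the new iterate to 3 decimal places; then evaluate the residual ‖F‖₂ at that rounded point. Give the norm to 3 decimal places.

4.944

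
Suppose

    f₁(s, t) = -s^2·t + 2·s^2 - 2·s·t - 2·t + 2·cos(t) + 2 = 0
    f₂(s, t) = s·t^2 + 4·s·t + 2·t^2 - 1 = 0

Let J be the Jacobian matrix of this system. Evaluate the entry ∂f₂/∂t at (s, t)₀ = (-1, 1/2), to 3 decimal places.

∂f₂/∂t = 2·s·t + 4·s + 4·t.
At (-1, 1/2) this is -3.000.

-3.000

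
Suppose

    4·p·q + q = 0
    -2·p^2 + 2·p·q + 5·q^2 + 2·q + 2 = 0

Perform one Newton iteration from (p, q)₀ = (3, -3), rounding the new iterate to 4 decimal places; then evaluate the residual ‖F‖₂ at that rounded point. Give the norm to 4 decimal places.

9.9041

At (3, -3): F = (-39.0000, 5.0000).
Jacobian J = [[4·q, 4·p + 1], [-4·p + 2·q, 2·p + 10·q + 2]].
At the point, J = [[-12.0000, 13.0000], [-18.0000, -22.0000]] (det J = 498.0000).
Solving J·Δ = −F gives Δ = (-1.5924, 1.5301).
Then the next iterate is (p, q)₁ = (1.4076, -1.4699).
Re-evaluating at (1.4076, -1.4699): F = (-9.746025, 1.762492), so ‖F‖₂ = 9.9041.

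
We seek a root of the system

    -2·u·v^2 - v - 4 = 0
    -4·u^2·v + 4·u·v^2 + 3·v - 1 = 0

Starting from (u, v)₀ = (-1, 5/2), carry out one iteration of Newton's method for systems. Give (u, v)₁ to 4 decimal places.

(-0.0842, 3.1053)

At (-1, 5/2): F = (6.0000, -28.5000).
Jacobian J = [[-2·v^2, -4·u·v - 1], [-8·u·v + 4·v^2, -4·u^2 + 8·u·v + 3]].
At the point, J = [[-12.5000, 9.0000], [45.0000, -21.0000]] (det J = -142.5000).
Solving J·Δ = −F gives Δ = (0.9158, 0.6053).
Then the next iterate is (u, v)₁ = (-0.0842, 3.1053).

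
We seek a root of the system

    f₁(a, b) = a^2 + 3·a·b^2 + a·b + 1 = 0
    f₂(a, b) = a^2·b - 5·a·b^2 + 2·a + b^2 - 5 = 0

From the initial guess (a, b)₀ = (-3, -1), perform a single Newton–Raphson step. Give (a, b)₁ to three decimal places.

At (-3, -1): F = (4.000, -4.000).
Jacobian J = [[2·a + 3·b^2 + b, 6·a·b + a], [2·a·b - 5·b^2 + 2, a^2 - 10·a·b + 2·b]].
At the point, J = [[-4.000, 15.000], [3.000, -23.000]] (det J = 47.000).
Solving J·Δ = −F gives Δ = (0.681, -0.085).
Then the next iterate is (a, b)₁ = (-2.319, -1.085).

(-2.319, -1.085)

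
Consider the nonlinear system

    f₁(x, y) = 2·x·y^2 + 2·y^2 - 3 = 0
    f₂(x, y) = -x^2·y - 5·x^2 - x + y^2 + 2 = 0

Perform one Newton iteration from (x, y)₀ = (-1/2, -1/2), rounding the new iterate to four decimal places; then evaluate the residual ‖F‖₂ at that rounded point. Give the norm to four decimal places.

49.0190

At (-1/2, -1/2): F = (-2.7500, 1.6250).
Jacobian J = [[2·y^2, 4·x·y + 4·y], [-2·x·y - 10·x - 1, -x^2 + 2·y]].
At the point, J = [[0.5000, -1.0000], [3.5000, -1.2500]] (det J = 2.8750).
Solving J·Δ = −F gives Δ = (-1.7609, -3.6304).
Then the next iterate is (x, y)₁ = (-2.2609, -4.1304).
Re-evaluating at (-2.2609, -4.1304): F = (-46.022423, 16.875997), so ‖F‖₂ = 49.0190.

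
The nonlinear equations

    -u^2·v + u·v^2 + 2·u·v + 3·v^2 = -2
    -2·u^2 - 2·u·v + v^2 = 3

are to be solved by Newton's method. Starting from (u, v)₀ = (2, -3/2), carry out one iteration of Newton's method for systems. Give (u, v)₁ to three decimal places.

(0.801, -1.036)

At (2, -3/2): F = (13.250, -2.750).
Jacobian J = [[-2·u·v + v^2 + 2·v, -u^2 + 2·u·v + 2·u + 6·v], [-4·u - 2·v, -2·u + 2·v]].
At the point, J = [[5.250, -15.000], [-5.000, -7.000]] (det J = -111.750).
Solving J·Δ = −F gives Δ = (-1.199, 0.464).
Then the next iterate is (u, v)₁ = (0.801, -1.036).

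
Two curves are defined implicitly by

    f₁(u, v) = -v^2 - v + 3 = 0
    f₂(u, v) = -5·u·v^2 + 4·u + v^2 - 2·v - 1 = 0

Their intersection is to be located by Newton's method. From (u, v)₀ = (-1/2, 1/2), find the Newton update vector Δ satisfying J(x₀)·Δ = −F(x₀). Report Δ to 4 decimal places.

(0.5227, 1.1250)

At (-1/2, 1/2): F = (2.2500, -3.1250).
Jacobian J = [[0, -2·v - 1], [-5·v^2 + 4, -10·u·v + 2·v - 2]].
At the point, J = [[0.0000, -2.0000], [2.7500, 1.5000]] (det J = 5.5000).
Solving J·Δ = −F gives Δ = (0.5227, 1.1250).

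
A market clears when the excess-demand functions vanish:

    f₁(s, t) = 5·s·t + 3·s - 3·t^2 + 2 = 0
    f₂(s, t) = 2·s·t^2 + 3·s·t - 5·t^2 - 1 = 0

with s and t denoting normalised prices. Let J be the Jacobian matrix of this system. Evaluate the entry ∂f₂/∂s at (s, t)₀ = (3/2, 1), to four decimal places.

5.0000

∂f₂/∂s = 2·t^2 + 3·t.
At (3/2, 1) this is 5.0000.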